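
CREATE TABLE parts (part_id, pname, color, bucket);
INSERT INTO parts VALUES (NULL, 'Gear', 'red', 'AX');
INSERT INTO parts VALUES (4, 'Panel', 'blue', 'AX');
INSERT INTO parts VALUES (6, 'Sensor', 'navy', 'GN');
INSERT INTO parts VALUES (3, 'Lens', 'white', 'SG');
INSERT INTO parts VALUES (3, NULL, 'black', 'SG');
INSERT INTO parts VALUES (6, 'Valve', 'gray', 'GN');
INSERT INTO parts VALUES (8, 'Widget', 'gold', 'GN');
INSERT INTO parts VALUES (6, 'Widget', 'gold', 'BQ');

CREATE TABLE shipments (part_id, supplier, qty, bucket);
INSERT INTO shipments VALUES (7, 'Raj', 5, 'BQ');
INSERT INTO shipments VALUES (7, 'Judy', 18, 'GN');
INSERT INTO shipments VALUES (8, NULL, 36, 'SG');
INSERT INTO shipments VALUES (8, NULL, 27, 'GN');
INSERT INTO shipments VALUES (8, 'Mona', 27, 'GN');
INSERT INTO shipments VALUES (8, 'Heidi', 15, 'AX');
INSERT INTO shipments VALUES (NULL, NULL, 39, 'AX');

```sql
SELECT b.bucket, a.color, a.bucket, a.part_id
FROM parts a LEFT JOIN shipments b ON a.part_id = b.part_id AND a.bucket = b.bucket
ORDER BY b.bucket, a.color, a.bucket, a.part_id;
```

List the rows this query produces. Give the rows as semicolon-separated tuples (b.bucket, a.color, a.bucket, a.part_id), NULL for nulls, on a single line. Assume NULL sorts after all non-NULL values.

LEFT JOIN keeps every row from `parts`; unmatched rows get NULL for `shipments`'s columns.
Matching on a.part_id = b.part_id AND a.bucket = b.bucket. A NULL in a compared column never satisfies the condition.
- a row (part_id=NULL, bucket=AX): no match → kept, b columns NULL.
- a row (part_id=4, bucket=AX): no match → kept, b columns NULL.
- a row (part_id=6, bucket=GN): no match → kept, b columns NULL.
- a row (part_id=3, bucket=SG): no match → kept, b columns NULL.
- a row (part_id=3, bucket=SG): no match → kept, b columns NULL.
- a row (part_id=6, bucket=GN): no match → kept, b columns NULL.
- a row (part_id=8, bucket=GN): matches 2 b row(s) → 2 output row(s).
- a row (part_id=6, bucket=BQ): no match → kept, b columns NULL.
After projecting and ordering:
b.bucket | a.color | a.bucket | a.part_id
GN | gold | GN | 8
GN | gold | GN | 8
NULL | black | SG | 3
NULL | blue | AX | 4
NULL | gold | BQ | 6
NULL | gray | GN | 6
NULL | navy | GN | 6
NULL | red | AX | NULL
NULL | white | SG | 3

(GN, gold, GN, 8); (GN, gold, GN, 8); (NULL, black, SG, 3); (NULL, blue, AX, 4); (NULL, gold, BQ, 6); (NULL, gray, GN, 6); (NULL, navy, GN, 6); (NULL, red, AX, NULL); (NULL, white, SG, 3)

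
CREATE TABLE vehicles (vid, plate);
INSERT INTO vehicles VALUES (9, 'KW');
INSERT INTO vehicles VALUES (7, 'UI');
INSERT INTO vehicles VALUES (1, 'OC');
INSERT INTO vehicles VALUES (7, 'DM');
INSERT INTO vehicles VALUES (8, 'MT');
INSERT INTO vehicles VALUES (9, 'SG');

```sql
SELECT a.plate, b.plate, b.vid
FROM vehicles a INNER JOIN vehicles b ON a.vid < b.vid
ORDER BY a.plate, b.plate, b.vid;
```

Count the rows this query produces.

13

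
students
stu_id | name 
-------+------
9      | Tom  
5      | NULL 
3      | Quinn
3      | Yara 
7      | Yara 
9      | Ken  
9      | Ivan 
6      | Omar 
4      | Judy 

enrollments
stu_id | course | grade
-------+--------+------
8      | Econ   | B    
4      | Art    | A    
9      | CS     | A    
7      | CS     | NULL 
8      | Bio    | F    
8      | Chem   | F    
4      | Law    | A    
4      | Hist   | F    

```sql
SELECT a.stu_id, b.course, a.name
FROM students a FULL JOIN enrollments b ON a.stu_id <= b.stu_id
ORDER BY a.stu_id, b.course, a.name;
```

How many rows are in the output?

FULL OUTER JOIN keeps every row from both sides; unmatched rows get NULL for the other side's columns.
Matching on a.stu_id <= b.stu_id.
Matched pairs: 42; unmatched a rows kept: 0; unmatched b rows kept: 0.
Total: 42 rows.

42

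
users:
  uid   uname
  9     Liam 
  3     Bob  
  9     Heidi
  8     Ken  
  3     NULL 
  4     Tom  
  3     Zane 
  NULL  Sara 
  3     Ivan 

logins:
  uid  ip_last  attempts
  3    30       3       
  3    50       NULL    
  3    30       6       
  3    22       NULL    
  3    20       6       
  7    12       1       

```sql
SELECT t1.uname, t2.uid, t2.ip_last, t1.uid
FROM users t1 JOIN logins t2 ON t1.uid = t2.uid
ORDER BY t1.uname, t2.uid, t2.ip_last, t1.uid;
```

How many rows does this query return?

INNER JOIN keeps only pairs where the ON condition holds.
Matching on t1.uid = t2.uid. A NULL in a compared column never satisfies the condition.
- t1 (uid=9) has no partner → excluded.
- t1 (uid=3) pairs with 5 row(s) of t2.
- t1 (uid=9) has no partner → excluded.
- t1 (uid=8) has no partner → excluded.
- t1 (uid=3) pairs with 5 row(s) of t2.
- t1 (uid=4) has no partner → excluded.
- t1 (uid=3) pairs with 5 row(s) of t2.
- t1 (uid=NULL) has no partner → excluded.
- t1 (uid=3) pairs with 5 row(s) of t2.
Total: 20 rows.

20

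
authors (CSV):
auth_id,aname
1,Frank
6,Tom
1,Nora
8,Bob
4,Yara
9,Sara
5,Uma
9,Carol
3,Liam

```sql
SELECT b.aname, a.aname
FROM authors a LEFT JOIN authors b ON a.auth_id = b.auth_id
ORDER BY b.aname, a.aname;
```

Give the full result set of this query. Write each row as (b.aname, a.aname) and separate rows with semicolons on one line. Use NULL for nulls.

(Bob, Bob); (Carol, Carol); (Carol, Sara); (Frank, Frank); (Frank, Nora); (Liam, Liam); (Nora, Frank); (Nora, Nora); (Sara, Carol); (Sara, Sara); (Tom, Tom); (Uma, Uma); (Yara, Yara)

LEFT JOIN keeps every row from `authors a`; unmatched rows get NULL for `authors b`'s columns.
Matching on a.auth_id = b.auth_id.
- a row (auth_id=1): matches 2 b row(s) → 2 output row(s).
- a row (auth_id=6): matches 1 b row(s) → 1 output row(s).
- a row (auth_id=1): matches 2 b row(s) → 2 output row(s).
- a row (auth_id=8): matches 1 b row(s) → 1 output row(s).
- a row (auth_id=4): matches 1 b row(s) → 1 output row(s).
- a row (auth_id=9): matches 2 b row(s) → 2 output row(s).
- a row (auth_id=5): matches 1 b row(s) → 1 output row(s).
- a row (auth_id=9): matches 2 b row(s) → 2 output row(s).
- a row (auth_id=3): matches 1 b row(s) → 1 output row(s).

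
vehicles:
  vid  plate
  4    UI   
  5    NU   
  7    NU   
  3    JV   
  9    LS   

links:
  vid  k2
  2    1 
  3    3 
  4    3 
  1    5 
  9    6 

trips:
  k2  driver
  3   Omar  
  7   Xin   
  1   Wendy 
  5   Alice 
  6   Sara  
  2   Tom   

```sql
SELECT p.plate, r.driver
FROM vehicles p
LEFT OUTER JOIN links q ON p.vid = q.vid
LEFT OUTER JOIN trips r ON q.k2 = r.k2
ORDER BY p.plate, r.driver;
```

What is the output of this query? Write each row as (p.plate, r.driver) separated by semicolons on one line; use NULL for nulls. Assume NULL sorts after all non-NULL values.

Step 1 — p LEFT JOIN q on vid → 5 row(s).
Then LEFT JOIN `trips r` on k2: each of those 5 rows is kept; rows whose q.k2 has no match in r get NULL for r's columns.

(JV, Omar); (LS, Sara); (NU, NULL); (NU, NULL); (UI, Omar)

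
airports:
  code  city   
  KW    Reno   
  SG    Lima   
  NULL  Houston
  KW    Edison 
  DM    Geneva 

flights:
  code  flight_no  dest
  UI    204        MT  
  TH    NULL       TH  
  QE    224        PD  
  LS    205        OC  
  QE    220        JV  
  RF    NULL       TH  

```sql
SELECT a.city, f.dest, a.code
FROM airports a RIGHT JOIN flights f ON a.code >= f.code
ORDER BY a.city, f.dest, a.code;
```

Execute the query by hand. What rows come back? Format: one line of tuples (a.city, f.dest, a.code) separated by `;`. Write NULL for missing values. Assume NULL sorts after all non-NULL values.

(Lima, JV, SG); (Lima, OC, SG); (Lima, PD, SG); (Lima, TH, SG); (NULL, MT, NULL); (NULL, TH, NULL)

RIGHT JOIN keeps every row from `flights`; unmatched rows get NULL for `airports`'s columns.
Matching on a.code >= f.code. A NULL in a compared column never satisfies the condition.
- a (code=KW) has no partner in f.
- a (code=SG) pairs with 4 row(s) of f.
- a (code=NULL) has no partner in f.
- a (code=KW) has no partner in f.
- a (code=DM) has no partner in f.
- 2 row(s) from f found no a partner → padded with NULL.
After projecting and ordering:
a.city | f.dest | a.code
Lima | JV | SG
Lima | OC | SG
Lima | PD | SG
Lima | TH | SG
NULL | MT | NULL
NULL | TH | NULL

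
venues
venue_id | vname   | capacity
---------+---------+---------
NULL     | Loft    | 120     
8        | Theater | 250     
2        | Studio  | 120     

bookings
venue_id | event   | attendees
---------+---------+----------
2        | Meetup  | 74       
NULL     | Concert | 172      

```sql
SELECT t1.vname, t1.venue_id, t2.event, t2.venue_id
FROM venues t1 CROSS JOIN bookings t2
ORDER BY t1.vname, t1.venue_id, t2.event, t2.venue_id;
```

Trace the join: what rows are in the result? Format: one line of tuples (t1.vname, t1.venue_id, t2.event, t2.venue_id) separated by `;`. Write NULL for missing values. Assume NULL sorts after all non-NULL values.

CROSS JOIN pairs every row of `venues` with every row of `bookings`: 3 × 2 = 6 rows.
After projecting and ordering:
t1.vname | t1.venue_id | t2.event | t2.venue_id
Loft | NULL | Concert | NULL
Loft | NULL | Meetup | 2
Studio | 2 | Concert | NULL
Studio | 2 | Meetup | 2
Theater | 8 | Concert | NULL
Theater | 8 | Meetup | 2

(Loft, NULL, Concert, NULL); (Loft, NULL, Meetup, 2); (Studio, 2, Concert, NULL); (Studio, 2, Meetup, 2); (Theater, 8, Concert, NULL); (Theater, 8, Meetup, 2)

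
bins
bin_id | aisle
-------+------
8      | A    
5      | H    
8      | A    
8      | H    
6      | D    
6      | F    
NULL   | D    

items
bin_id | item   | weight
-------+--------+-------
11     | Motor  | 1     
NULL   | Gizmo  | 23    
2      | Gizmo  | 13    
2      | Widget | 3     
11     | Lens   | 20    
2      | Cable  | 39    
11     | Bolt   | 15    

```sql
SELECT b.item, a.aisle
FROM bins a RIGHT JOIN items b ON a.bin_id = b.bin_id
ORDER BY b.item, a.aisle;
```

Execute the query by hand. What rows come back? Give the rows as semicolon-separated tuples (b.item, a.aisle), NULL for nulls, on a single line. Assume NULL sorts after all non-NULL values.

RIGHT JOIN keeps every row from `items`; unmatched rows get NULL for `bins`'s columns.
Matching on a.bin_id = b.bin_id. A NULL in a compared column never satisfies the condition.
- a row (bin_id=8): no match.
- a row (bin_id=5): no match.
- a row (bin_id=8): no match.
- a row (bin_id=8): no match.
- a row (bin_id=6): no match.
- a row (bin_id=6): no match.
- a row (bin_id=NULL): no match.
- 7 row(s) from b found no a partner → padded with NULL.
After projecting and ordering:
b.item | a.aisle
Bolt | NULL
Cable | NULL
Gizmo | NULL
Gizmo | NULL
Lens | NULL
Motor | NULL
Widget | NULL

(Bolt, NULL); (Cable, NULL); (Gizmo, NULL); (Gizmo, NULL); (Lens, NULL); (Motor, NULL); (Widget, NULL)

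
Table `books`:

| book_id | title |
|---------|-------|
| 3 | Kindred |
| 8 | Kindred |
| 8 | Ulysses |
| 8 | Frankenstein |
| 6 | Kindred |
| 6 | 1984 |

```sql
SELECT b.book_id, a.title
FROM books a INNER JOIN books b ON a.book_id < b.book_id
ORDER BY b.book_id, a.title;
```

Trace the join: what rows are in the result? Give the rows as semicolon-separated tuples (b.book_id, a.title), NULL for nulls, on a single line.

INNER JOIN keeps only pairs where the ON condition holds.
Matching on a.book_id < b.book_id.
- book_id=3: 5 matching b row(s), so 5 row(s) emitted.
- book_id=8: no matching b row, dropped.
- book_id=8: no matching b row, dropped.
- book_id=8: no matching b row, dropped.
- book_id=6: 3 matching b row(s), so 3 row(s) emitted.
- book_id=6: 3 matching b row(s), so 3 row(s) emitted.

(6, Kindred); (6, Kindred); (8, 1984); (8, 1984); (8, 1984); (8, Kindred); (8, Kindred); (8, Kindred); (8, Kindred); (8, Kindred); (8, Kindred)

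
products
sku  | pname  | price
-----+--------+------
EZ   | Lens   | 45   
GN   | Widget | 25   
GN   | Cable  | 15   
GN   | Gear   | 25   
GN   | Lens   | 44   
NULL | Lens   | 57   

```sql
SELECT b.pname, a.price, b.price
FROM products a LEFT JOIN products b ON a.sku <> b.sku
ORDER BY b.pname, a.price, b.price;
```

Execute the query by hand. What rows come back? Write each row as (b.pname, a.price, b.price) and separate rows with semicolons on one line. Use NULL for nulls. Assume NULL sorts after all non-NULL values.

(Cable, 45, 15); (Gear, 45, 25); (Lens, 15, 45); (Lens, 25, 45); (Lens, 25, 45); (Lens, 44, 45); (Lens, 45, 44); (Widget, 45, 25); (NULL, 57, NULL)

LEFT JOIN keeps every row from `products a`; unmatched rows get NULL for `products b`'s columns.
Matching on a.sku <> b.sku. A NULL in a compared column never satisfies the condition.
- a row (sku=EZ): matches 4 b row(s) → 4 output row(s).
- a row (sku=GN): matches 1 b row(s) → 1 output row(s).
- a row (sku=GN): matches 1 b row(s) → 1 output row(s).
- a row (sku=GN): matches 1 b row(s) → 1 output row(s).
- a row (sku=GN): matches 1 b row(s) → 1 output row(s).
- a row (sku=NULL): no match → kept, b columns NULL.
After projecting and ordering:
b.pname | a.price | b.price
Cable | 45 | 15
Gear | 45 | 25
Lens | 15 | 45
Lens | 25 | 45
Lens | 25 | 45
Lens | 44 | 45
Lens | 45 | 44
Widget | 45 | 25
NULL | 57 | NULL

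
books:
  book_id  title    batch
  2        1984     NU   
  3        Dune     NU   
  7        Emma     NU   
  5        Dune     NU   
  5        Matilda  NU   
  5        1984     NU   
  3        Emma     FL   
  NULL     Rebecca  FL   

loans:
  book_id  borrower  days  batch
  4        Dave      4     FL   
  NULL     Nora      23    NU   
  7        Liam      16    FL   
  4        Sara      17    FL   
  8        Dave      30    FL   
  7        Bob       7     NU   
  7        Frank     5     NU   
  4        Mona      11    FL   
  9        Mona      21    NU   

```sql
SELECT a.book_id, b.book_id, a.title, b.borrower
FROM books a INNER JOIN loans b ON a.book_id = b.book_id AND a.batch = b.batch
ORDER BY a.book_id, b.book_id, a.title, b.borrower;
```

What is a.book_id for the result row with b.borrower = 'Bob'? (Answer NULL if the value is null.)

INNER JOIN keeps only pairs where the ON condition holds.
Matching on a.book_id = b.book_id AND a.batch = b.batch. A NULL in a compared column never satisfies the condition.
Matched pairs: 2.

7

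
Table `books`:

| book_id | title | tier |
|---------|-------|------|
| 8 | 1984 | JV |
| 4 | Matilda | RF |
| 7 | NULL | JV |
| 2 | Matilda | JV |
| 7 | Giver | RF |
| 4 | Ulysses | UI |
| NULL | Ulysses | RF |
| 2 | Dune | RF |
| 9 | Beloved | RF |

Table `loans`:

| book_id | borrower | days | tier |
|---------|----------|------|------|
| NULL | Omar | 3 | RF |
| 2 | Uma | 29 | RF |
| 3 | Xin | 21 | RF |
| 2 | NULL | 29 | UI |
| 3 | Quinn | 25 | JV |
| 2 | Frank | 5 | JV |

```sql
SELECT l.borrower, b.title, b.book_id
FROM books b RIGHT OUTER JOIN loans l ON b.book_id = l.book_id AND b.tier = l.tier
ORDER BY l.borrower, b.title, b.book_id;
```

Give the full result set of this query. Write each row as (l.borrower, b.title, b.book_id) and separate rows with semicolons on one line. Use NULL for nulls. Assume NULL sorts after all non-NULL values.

(Frank, Matilda, 2); (Omar, NULL, NULL); (Quinn, NULL, NULL); (Uma, Dune, 2); (Xin, NULL, NULL); (NULL, NULL, NULL)

RIGHT JOIN keeps every row from `loans`; unmatched rows get NULL for `books`'s columns.
Matching on b.book_id = l.book_id AND b.tier = l.tier. A NULL in a compared column never satisfies the condition.
Matched pairs: 2; unmatched l rows kept: 4.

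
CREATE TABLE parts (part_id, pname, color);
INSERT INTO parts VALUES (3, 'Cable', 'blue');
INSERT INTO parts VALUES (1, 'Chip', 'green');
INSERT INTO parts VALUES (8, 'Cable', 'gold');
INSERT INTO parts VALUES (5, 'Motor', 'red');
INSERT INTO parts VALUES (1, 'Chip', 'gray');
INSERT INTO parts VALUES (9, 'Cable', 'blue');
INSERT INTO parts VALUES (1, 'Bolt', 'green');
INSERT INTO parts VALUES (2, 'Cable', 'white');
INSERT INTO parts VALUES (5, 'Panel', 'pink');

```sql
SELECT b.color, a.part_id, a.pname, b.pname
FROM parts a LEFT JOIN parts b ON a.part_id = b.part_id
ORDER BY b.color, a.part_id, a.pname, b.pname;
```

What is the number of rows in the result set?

17

LEFT JOIN keeps every row from `parts a`; unmatched rows get NULL for `parts b`'s columns.
Matching on a.part_id = b.part_id.
- a row (part_id=3): matches 1 b row(s) → 1 output row(s).
- a row (part_id=1): matches 3 b row(s) → 3 output row(s).
- a row (part_id=8): matches 1 b row(s) → 1 output row(s).
- a row (part_id=5): matches 2 b row(s) → 2 output row(s).
- a row (part_id=1): matches 3 b row(s) → 3 output row(s).
- a row (part_id=9): matches 1 b row(s) → 1 output row(s).
- a row (part_id=1): matches 3 b row(s) → 3 output row(s).
- a row (part_id=2): matches 1 b row(s) → 1 output row(s).
- a row (part_id=5): matches 2 b row(s) → 2 output row(s).
Total: 17 rows.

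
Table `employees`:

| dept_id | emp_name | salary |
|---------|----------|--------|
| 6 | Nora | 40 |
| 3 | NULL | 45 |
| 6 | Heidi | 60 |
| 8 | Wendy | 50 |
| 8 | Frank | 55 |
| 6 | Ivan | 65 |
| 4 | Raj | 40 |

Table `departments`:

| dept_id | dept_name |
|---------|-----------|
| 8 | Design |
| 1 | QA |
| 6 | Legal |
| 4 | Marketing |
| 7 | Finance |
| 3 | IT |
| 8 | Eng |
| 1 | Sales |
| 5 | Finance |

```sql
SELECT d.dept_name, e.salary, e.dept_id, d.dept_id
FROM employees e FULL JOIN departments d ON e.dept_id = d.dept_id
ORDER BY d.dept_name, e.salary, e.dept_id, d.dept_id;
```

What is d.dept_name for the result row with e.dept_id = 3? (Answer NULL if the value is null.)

FULL OUTER JOIN keeps every row from both sides; unmatched rows get NULL for the other side's columns.
Matching on e.dept_id = d.dept_id.
Matched pairs: 9; unmatched e rows kept: 0; unmatched d rows kept: 4.

IT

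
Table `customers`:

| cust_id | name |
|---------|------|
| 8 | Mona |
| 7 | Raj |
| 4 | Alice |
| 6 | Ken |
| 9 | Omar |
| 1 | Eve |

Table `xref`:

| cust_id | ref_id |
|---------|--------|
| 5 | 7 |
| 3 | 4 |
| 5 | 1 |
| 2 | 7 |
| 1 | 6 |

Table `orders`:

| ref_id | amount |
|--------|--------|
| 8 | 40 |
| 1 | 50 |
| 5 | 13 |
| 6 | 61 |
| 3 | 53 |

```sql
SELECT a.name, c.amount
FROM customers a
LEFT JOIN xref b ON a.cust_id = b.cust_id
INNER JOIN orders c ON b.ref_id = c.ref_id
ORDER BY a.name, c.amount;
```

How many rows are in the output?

Joins associate left-to-right: customers LEFT JOIN xref on cust_id gives 6 intermediate row(s).
Then INNER JOIN `orders c` on ref_id: keep only rows whose b.ref_id appears in c.
Result: 1 row(s).

1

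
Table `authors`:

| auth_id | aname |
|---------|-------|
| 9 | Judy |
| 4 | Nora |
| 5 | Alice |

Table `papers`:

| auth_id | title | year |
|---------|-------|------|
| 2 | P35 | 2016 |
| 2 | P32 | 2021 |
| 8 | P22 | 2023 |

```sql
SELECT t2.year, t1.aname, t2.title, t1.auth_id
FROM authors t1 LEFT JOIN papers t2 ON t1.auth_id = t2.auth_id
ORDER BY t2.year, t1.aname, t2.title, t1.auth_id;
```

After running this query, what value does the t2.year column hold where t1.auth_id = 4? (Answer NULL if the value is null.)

NULL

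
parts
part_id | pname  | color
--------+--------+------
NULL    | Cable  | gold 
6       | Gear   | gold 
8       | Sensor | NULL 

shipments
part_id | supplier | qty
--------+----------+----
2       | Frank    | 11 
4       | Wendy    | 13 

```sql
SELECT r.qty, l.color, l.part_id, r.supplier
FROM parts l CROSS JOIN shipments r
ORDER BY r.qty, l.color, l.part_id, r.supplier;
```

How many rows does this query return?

6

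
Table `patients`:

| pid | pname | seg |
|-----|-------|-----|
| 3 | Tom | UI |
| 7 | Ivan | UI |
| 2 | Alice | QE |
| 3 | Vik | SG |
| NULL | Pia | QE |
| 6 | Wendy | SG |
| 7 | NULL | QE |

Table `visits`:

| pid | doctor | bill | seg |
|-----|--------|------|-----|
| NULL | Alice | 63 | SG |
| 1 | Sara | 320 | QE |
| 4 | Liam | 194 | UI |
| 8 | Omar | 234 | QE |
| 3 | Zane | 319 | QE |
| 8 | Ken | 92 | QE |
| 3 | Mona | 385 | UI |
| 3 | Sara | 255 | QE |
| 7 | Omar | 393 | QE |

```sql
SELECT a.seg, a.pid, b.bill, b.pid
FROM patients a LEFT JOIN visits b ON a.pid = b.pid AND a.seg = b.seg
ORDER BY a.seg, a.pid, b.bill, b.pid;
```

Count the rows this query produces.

LEFT JOIN keeps every row from `patients`; unmatched rows get NULL for `visits`'s columns.
Matching on a.pid = b.pid AND a.seg = b.seg. A NULL in a compared column never satisfies the condition.
Matched pairs: 2; unmatched a rows kept: 5.
Total: 2 matched + 5 padded = 7 rows.

7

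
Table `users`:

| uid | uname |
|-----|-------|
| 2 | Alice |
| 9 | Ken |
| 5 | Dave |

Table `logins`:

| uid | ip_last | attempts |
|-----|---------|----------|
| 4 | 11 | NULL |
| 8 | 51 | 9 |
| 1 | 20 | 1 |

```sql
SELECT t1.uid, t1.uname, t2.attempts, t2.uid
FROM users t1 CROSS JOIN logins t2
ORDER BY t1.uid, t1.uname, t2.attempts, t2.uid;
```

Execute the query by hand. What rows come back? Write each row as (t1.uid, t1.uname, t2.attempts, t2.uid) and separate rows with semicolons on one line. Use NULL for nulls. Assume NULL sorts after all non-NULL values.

(2, Alice, 1, 1); (2, Alice, 9, 8); (2, Alice, NULL, 4); (5, Dave, 1, 1); (5, Dave, 9, 8); (5, Dave, NULL, 4); (9, Ken, 1, 1); (9, Ken, 9, 8); (9, Ken, NULL, 4)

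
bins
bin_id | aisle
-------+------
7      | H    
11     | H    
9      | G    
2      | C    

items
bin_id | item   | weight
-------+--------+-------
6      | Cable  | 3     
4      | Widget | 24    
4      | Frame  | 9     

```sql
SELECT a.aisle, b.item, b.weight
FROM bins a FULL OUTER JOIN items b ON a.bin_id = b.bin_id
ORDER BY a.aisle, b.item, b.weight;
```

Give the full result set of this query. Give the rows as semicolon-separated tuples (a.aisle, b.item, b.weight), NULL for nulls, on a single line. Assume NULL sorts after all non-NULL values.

(C, NULL, NULL); (G, NULL, NULL); (H, NULL, NULL); (H, NULL, NULL); (NULL, Cable, 3); (NULL, Frame, 9); (NULL, Widget, 24)

FULL OUTER JOIN keeps every row from both sides; unmatched rows get NULL for the other side's columns.
Matching on a.bin_id = b.bin_id.
Matched pairs: 0; unmatched a rows kept: 4; unmatched b rows kept: 3.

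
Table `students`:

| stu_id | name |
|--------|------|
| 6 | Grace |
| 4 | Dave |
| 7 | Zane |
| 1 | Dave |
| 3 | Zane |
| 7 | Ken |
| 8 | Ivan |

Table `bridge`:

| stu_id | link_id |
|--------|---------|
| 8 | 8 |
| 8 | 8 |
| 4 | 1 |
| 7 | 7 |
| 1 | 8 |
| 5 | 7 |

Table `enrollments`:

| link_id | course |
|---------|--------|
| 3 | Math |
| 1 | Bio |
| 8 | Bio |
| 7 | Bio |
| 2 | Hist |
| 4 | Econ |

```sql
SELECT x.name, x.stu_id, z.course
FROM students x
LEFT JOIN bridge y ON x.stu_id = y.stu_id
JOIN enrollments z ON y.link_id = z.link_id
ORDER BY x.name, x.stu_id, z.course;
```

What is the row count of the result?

6

Step 1 — x LEFT JOIN y on stu_id → 8 row(s).
Then INNER JOIN `enrollments z` on link_id: keep only rows whose y.link_id appears in z.
Result: 6 row(s).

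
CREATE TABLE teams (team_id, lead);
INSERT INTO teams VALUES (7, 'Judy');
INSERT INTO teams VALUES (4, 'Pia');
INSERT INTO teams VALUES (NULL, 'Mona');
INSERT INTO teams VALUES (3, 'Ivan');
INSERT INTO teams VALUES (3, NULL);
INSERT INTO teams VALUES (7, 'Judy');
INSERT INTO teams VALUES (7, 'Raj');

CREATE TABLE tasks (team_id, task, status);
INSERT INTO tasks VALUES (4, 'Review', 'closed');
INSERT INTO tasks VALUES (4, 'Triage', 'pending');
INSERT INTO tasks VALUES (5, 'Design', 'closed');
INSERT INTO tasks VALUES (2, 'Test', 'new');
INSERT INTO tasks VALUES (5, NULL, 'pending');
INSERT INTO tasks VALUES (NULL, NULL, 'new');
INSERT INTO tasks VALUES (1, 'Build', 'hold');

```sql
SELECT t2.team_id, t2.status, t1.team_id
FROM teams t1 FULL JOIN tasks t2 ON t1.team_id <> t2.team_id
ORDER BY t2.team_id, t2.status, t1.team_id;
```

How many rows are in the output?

36

FULL OUTER JOIN keeps every row from both sides; unmatched rows get NULL for the other side's columns.
Matching on t1.team_id <> t2.team_id. A NULL in a compared column never satisfies the condition.
- t1 row (team_id=7): matches 6 t2 row(s) → 6 output row(s).
- t1 row (team_id=4): matches 4 t2 row(s) → 4 output row(s).
- t1 row (team_id=NULL): no match → kept, t2 columns NULL.
- t1 row (team_id=3): matches 6 t2 row(s) → 6 output row(s).
- t1 row (team_id=3): matches 6 t2 row(s) → 6 output row(s).
- t1 row (team_id=7): matches 6 t2 row(s) → 6 output row(s).
- t1 row (team_id=7): matches 6 t2 row(s) → 6 output row(s).
- 1 row(s) from t2 found no t1 partner → padded with NULL.
Total: 34 matched + 2 padded = 36 rows.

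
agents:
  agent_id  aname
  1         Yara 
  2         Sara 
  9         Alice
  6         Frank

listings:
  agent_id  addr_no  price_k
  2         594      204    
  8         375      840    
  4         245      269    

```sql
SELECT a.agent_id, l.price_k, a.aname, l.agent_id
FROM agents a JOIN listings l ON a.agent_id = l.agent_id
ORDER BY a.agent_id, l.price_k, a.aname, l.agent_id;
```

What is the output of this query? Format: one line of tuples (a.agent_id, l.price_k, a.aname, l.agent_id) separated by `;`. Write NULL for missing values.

(2, 204, Sara, 2)

INNER JOIN keeps only pairs where the ON condition holds.
Matching on a.agent_id = l.agent_id.
- a (agent_id=1) has no partner → excluded.
- a (agent_id=2) pairs with 1 row(s) of l.
- a (agent_id=9) has no partner → excluded.
- a (agent_id=6) has no partner → excluded.
After projecting and ordering:
a.agent_id | l.price_k | a.aname | l.agent_id
2 | 204 | Sara | 2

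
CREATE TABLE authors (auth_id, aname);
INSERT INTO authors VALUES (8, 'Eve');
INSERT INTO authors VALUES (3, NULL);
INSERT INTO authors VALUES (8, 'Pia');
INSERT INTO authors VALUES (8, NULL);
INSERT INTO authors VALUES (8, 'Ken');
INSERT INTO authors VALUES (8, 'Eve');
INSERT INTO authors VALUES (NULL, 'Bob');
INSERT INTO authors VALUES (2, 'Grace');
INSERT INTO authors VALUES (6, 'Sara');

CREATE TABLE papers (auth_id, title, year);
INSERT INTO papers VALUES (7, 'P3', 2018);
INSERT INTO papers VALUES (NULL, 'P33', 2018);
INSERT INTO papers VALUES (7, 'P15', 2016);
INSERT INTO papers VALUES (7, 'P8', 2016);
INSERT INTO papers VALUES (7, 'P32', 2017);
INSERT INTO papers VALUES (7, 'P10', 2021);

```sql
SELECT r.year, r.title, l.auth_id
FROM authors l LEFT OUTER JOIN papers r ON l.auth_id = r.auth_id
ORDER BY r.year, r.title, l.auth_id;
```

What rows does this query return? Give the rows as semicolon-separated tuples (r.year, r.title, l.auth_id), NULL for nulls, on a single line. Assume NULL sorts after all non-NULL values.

LEFT JOIN keeps every row from `authors`; unmatched rows get NULL for `papers`'s columns.
Matching on l.auth_id = r.auth_id. A NULL in a compared column never satisfies the condition.
- l (auth_id=8) has no partner → padded with NULL.
- l (auth_id=3) has no partner → padded with NULL.
- l (auth_id=8) has no partner → padded with NULL.
- l (auth_id=8) has no partner → padded with NULL.
- l (auth_id=8) has no partner → padded with NULL.
- l (auth_id=8) has no partner → padded with NULL.
- l (auth_id=NULL) has no partner → padded with NULL.
- l (auth_id=2) has no partner → padded with NULL.
- l (auth_id=6) has no partner → padded with NULL.
After projecting and ordering:
r.year | r.title | l.auth_id
NULL | NULL | 2
NULL | NULL | 3
NULL | NULL | 6
NULL | NULL | 8
NULL | NULL | 8
NULL | NULL | 8
NULL | NULL | 8
NULL | NULL | 8
NULL | NULL | NULL

(NULL, NULL, 2); (NULL, NULL, 3); (NULL, NULL, 6); (NULL, NULL, 8); (NULL, NULL, 8); (NULL, NULL, 8); (NULL, NULL, 8); (NULL, NULL, 8); (NULL, NULL, NULL)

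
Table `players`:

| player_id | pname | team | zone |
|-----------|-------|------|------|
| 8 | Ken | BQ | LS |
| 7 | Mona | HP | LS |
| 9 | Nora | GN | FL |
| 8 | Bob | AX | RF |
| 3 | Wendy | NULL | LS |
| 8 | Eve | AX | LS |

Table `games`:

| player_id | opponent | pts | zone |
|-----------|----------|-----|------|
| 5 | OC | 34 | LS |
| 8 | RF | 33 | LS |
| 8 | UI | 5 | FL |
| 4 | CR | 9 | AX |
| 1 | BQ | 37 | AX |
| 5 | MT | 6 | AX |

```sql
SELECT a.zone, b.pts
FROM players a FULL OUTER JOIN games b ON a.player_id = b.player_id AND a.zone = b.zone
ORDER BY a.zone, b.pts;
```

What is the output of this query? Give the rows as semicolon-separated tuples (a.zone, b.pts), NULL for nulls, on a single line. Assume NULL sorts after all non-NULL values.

FULL OUTER JOIN keeps every row from both sides; unmatched rows get NULL for the other side's columns.
Matching on a.player_id = b.player_id AND a.zone = b.zone.
- a[0] player_id=8, zone=LS → 1 match(es) in b → 1 row(s).
- a[1] player_id=7, zone=LS → no match; kept with NULLs on the b side.
- a[2] player_id=9, zone=FL → no match; kept with NULLs on the b side.
- a[3] player_id=8, zone=RF → no match; kept with NULLs on the b side.
- a[4] player_id=3, zone=LS → no match; kept with NULLs on the b side.
- a[5] player_id=8, zone=LS → 1 match(es) in b → 1 row(s).
- plus 5 unmatched b row(s), each kept with NULL a columns.

(FL, NULL); (LS, 33); (LS, 33); (LS, NULL); (LS, NULL); (RF, NULL); (NULL, 5); (NULL, 6); (NULL, 9); (NULL, 34); (NULL, 37)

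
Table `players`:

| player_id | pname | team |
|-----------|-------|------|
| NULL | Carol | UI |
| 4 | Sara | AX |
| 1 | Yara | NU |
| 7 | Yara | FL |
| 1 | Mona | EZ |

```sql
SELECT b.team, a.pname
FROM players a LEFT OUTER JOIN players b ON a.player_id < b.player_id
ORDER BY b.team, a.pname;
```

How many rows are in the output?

7

LEFT JOIN keeps every row from `players a`; unmatched rows get NULL for `players b`'s columns.
Matching on a.player_id < b.player_id. A NULL in a compared column never satisfies the condition.
Matched pairs: 5; unmatched a rows kept: 2.
Total: 5 matched + 2 padded = 7 rows.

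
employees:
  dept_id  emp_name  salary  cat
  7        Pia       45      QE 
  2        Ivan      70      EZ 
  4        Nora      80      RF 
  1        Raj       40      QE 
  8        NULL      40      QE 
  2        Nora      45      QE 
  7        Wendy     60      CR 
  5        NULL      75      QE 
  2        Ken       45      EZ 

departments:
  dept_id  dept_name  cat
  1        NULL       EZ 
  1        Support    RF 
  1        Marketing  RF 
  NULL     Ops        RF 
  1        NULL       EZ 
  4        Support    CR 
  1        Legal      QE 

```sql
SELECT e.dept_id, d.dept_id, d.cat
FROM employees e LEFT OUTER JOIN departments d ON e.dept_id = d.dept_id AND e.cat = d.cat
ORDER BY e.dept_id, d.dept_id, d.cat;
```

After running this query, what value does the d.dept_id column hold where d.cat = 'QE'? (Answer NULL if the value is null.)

1

LEFT JOIN keeps every row from `employees`; unmatched rows get NULL for `departments`'s columns.
Matching on e.dept_id = d.dept_id AND e.cat = d.cat. A NULL in a compared column never satisfies the condition.
- dept_id=7, cat=QE: no d row matches, row kept with d columns NULL.
- dept_id=2, cat=EZ: no d row matches, row kept with d columns NULL.
- dept_id=4, cat=RF: no d row matches, row kept with d columns NULL.
- dept_id=1, cat=QE: 1 matching d row(s), so 1 row(s) emitted.
- dept_id=8, cat=QE: no d row matches, row kept with d columns NULL.
- dept_id=2, cat=QE: no d row matches, row kept with d columns NULL.
- dept_id=7, cat=CR: no d row matches, row kept with d columns NULL.
- dept_id=5, cat=QE: no d row matches, row kept with d columns NULL.
- dept_id=2, cat=EZ: no d row matches, row kept with d columns NULL.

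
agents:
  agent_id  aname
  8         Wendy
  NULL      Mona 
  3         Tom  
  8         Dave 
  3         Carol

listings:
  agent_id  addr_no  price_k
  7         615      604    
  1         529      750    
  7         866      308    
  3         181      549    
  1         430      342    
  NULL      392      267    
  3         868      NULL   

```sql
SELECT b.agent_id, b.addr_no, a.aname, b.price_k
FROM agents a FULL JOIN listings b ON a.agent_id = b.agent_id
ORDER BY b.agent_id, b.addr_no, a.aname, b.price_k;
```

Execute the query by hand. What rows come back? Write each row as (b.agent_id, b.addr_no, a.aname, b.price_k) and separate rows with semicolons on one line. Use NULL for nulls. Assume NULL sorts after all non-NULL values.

FULL OUTER JOIN keeps every row from both sides; unmatched rows get NULL for the other side's columns.
Matching on a.agent_id = b.agent_id. A NULL in a compared column never satisfies the condition.
Matched pairs: 4; unmatched a rows kept: 3; unmatched b rows kept: 5.

(1, 430, NULL, 342); (1, 529, NULL, 750); (3, 181, Carol, 549); (3, 181, Tom, 549); (3, 868, Carol, NULL); (3, 868, Tom, NULL); (7, 615, NULL, 604); (7, 866, NULL, 308); (NULL, 392, NULL, 267); (NULL, NULL, Dave, NULL); (NULL, NULL, Mona, NULL); (NULL, NULL, Wendy, NULL)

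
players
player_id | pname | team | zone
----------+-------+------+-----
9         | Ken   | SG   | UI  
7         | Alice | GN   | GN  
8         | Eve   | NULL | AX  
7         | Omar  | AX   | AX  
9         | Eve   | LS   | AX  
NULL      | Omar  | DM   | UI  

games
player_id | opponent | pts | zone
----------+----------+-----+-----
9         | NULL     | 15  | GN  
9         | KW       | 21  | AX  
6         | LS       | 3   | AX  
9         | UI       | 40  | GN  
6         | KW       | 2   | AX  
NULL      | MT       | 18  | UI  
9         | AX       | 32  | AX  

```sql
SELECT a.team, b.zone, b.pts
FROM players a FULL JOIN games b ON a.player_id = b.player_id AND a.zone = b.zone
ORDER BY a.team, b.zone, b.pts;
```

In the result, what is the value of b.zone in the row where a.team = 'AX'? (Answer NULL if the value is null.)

NULL

FULL OUTER JOIN keeps every row from both sides; unmatched rows get NULL for the other side's columns.
Matching on a.player_id = b.player_id AND a.zone = b.zone. A NULL in a compared column never satisfies the condition.
- player_id=9, zone=UI: no b row matches, row kept with b columns NULL.
- player_id=7, zone=GN: no b row matches, row kept with b columns NULL.
- player_id=8, zone=AX: no b row matches, row kept with b columns NULL.
- player_id=7, zone=AX: no b row matches, row kept with b columns NULL.
- player_id=9, zone=AX: 2 matching b row(s), so 2 row(s) emitted.
- player_id=NULL, zone=UI: no b row matches, row kept with b columns NULL.
- 5 b row(s) had no a match → kept, a columns NULL.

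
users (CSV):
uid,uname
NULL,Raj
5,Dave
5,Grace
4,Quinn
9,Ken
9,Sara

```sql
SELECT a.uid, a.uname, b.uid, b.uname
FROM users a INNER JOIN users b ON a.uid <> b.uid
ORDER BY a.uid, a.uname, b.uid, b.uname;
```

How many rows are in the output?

INNER JOIN keeps only pairs where the ON condition holds.
Matching on a.uid <> b.uid. A NULL in a compared column never satisfies the condition.
- a (uid=NULL) has no partner → excluded.
- a (uid=5) pairs with 3 row(s) of b.
- a (uid=5) pairs with 3 row(s) of b.
- a (uid=4) pairs with 4 row(s) of b.
- a (uid=9) pairs with 3 row(s) of b.
- a (uid=9) pairs with 3 row(s) of b.
Total: 16 rows.

16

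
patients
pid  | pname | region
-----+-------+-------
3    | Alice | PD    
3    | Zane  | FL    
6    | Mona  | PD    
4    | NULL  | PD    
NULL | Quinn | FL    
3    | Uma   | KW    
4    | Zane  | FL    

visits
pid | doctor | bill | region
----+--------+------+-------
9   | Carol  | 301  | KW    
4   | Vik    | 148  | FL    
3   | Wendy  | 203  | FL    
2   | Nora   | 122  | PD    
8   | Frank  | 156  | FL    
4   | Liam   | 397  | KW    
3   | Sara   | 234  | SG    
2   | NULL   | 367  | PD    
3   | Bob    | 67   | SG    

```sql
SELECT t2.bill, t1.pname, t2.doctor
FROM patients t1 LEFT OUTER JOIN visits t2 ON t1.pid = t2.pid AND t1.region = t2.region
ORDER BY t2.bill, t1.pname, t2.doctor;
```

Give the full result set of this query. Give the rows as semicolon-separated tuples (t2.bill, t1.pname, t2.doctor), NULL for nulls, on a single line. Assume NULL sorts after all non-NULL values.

LEFT JOIN keeps every row from `patients`; unmatched rows get NULL for `visits`'s columns.
Matching on t1.pid = t2.pid AND t1.region = t2.region. A NULL in a compared column never satisfies the condition.
- pid=3, region=PD: no t2 row matches, row kept with t2 columns NULL.
- pid=3, region=FL: 1 matching t2 row(s), so 1 row(s) emitted.
- pid=6, region=PD: no t2 row matches, row kept with t2 columns NULL.
- pid=4, region=PD: no t2 row matches, row kept with t2 columns NULL.
- pid=NULL, region=FL: no t2 row matches, row kept with t2 columns NULL.
- pid=3, region=KW: no t2 row matches, row kept with t2 columns NULL.
- pid=4, region=FL: 1 matching t2 row(s), so 1 row(s) emitted.
After projecting and ordering:
t2.bill | t1.pname | t2.doctor
148 | Zane | Vik
203 | Zane | Wendy
NULL | Alice | NULL
NULL | Mona | NULL
NULL | Quinn | NULL
NULL | Uma | NULL
NULL | NULL | NULL

(148, Zane, Vik); (203, Zane, Wendy); (NULL, Alice, NULL); (NULL, Mona, NULL); (NULL, Quinn, NULL); (NULL, Uma, NULL); (NULL, NULL, NULL)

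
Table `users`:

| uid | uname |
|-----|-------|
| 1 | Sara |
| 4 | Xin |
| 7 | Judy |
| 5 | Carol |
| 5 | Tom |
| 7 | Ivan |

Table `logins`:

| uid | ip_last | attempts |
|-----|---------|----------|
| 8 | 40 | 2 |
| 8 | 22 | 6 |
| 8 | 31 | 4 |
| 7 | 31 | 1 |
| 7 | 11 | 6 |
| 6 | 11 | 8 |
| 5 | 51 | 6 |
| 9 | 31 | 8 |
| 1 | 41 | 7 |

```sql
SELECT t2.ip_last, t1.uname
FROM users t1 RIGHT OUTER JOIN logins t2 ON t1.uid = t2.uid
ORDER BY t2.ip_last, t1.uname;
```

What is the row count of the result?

12

RIGHT JOIN keeps every row from `logins`; unmatched rows get NULL for `users`'s columns.
Matching on t1.uid = t2.uid.
- t1[0] uid=1 → 1 match(es) in t2 → 1 row(s).
- t1[1] uid=4 → no match.
- t1[2] uid=7 → 2 match(es) in t2 → 2 row(s).
- t1[3] uid=5 → 1 match(es) in t2 → 1 row(s).
- t1[4] uid=5 → 1 match(es) in t2 → 1 row(s).
- t1[5] uid=7 → 2 match(es) in t2 → 2 row(s).
- plus 5 unmatched t2 row(s), each kept with NULL t1 columns.
Total: 7 matched + 5 padded = 12 rows.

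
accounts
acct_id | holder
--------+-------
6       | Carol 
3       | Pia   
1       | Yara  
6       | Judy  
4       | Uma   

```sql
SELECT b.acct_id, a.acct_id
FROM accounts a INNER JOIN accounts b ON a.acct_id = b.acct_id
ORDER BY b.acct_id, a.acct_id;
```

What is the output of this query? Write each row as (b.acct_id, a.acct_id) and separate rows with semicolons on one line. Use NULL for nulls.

INNER JOIN keeps only pairs where the ON condition holds.
Matching on a.acct_id = b.acct_id.
- a (acct_id=6) pairs with 2 row(s) of b.
- a (acct_id=3) pairs with 1 row(s) of b.
- a (acct_id=1) pairs with 1 row(s) of b.
- a (acct_id=6) pairs with 2 row(s) of b.
- a (acct_id=4) pairs with 1 row(s) of b.
After projecting and ordering:
b.acct_id | a.acct_id
1 | 1
3 | 3
4 | 4
6 | 6
6 | 6
6 | 6
6 | 6

(1, 1); (3, 3); (4, 4); (6, 6); (6, 6); (6, 6); (6, 6)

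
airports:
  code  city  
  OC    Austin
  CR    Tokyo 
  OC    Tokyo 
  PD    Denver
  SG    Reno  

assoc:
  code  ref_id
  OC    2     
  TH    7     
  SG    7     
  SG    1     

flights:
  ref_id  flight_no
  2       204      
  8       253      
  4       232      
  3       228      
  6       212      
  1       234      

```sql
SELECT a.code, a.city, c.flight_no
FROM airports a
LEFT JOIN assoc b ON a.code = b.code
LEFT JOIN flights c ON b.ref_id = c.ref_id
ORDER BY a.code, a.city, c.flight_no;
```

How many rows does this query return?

Joins associate left-to-right: airports LEFT JOIN assoc on code gives 6 intermediate row(s).
Then LEFT JOIN `flights c` on ref_id: each of those 6 rows is kept; rows whose b.ref_id has no match in c get NULL for c's columns.
Result: 6 row(s).

6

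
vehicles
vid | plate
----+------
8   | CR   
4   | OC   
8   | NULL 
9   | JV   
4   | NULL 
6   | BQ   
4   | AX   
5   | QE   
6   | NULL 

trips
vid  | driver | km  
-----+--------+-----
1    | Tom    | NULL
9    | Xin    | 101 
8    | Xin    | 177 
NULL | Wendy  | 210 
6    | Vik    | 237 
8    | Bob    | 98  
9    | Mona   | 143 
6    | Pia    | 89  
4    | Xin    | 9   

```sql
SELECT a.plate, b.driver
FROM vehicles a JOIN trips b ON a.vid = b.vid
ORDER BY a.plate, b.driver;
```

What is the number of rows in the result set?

13

INNER JOIN keeps only pairs where the ON condition holds.
Matching on a.vid = b.vid. A NULL in a compared column never satisfies the condition.
Matched pairs: 13.
Total: 13 rows.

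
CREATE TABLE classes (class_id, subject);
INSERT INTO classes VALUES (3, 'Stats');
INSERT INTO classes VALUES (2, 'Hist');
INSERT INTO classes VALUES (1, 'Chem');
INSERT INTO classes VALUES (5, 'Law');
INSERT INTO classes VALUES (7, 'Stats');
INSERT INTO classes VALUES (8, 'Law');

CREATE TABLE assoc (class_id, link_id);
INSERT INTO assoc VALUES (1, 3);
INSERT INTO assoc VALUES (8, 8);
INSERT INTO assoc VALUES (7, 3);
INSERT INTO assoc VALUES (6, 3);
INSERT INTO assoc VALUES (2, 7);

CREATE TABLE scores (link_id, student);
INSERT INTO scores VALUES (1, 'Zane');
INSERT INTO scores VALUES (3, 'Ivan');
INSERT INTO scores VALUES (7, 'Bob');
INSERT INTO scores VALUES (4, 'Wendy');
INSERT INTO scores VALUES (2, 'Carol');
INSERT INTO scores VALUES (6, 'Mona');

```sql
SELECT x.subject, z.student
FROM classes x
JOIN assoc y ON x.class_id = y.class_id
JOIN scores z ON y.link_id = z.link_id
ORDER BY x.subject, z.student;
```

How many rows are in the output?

3

Joins associate left-to-right: classes INNER JOIN assoc on class_id gives 4 intermediate row(s).
Then INNER JOIN `scores z` on link_id: keep only rows whose y.link_id appears in z.
Result: 3 row(s).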